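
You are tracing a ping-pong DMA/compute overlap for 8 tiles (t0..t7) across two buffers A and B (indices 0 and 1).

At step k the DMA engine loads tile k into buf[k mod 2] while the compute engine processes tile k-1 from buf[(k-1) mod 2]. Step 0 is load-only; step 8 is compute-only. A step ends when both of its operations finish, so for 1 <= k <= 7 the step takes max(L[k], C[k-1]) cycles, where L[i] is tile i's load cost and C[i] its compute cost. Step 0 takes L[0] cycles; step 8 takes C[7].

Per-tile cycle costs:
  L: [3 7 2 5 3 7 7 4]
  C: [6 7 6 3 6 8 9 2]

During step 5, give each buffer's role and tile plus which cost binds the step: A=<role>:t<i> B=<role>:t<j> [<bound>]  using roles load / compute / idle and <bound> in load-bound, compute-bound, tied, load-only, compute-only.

  0. 3=3c; end=3; A:t0 B:-
  1. max(7,6)=7c; end=10; A:t0 B:t1
  2. max(2,7)=7c; end=17; A:t2 B:t1
  3. max(5,6)=6c; end=23; A:t2 B:t3
  4. max(3,3)=3c; end=26; A:t4 B:t3
  5. max(7,6)=7c; end=33; A:t4 B:t5
  6. max(7,8)=8c; end=41; A:t6 B:t5
  7. max(4,9)=9c; end=50; A:t6 B:t7
  8. 2=2c; end=52; A:t6 B:t7

step 5: A=compute:t4 B=load:t5 [load-bound]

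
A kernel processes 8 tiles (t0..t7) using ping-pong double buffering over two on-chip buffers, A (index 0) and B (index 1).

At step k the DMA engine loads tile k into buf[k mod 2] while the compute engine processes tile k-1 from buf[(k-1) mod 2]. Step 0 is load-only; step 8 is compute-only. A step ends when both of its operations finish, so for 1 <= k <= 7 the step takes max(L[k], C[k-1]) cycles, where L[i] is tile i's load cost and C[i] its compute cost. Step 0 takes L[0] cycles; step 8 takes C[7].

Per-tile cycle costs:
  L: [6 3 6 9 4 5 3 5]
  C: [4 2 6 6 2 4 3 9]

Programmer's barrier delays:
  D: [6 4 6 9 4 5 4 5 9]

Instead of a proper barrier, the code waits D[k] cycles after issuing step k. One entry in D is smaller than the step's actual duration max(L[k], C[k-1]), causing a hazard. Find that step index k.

hazard at step 4

[0] required=L[0]=6=6 vs D=6 ok
[1] required=max(L[1]=3,C[0]=4)=4 vs D=4 ok
[2] required=max(L[2]=6,C[1]=2)=6 vs D=6 ok
[3] required=max(L[3]=9,C[2]=6)=9 vs D=9 ok
[4] required=max(L[4]=4,C[3]=6)=6 vs D=4 SHORT
[5] required=max(L[5]=5,C[4]=2)=5 vs D=5 ok
[6] required=max(L[6]=3,C[5]=4)=4 vs D=4 ok
[7] required=max(L[7]=5,C[6]=3)=5 vs D=5 ok
[8] required=C[7]=9=9 vs D=9 ok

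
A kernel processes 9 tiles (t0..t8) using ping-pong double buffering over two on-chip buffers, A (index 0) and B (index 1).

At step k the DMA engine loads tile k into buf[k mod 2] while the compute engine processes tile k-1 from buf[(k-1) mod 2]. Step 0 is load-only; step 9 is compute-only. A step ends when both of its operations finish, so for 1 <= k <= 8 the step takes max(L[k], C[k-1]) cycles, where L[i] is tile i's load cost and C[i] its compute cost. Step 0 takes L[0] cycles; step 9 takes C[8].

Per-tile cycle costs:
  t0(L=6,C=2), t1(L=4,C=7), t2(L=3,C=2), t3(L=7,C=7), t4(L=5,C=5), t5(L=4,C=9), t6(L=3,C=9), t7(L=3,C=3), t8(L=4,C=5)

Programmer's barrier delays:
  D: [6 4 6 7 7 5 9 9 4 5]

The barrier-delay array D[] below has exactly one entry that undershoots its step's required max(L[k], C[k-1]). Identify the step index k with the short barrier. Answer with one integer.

hazard at step 2

[0] required=L[0]=6=6 vs D=6 ok
[1] required=max(L[1]=4,C[0]=2)=4 vs D=4 ok
[2] required=max(L[2]=3,C[1]=7)=7 vs D=6 SHORT
[3] required=max(L[3]=7,C[2]=2)=7 vs D=7 ok
[4] required=max(L[4]=5,C[3]=7)=7 vs D=7 ok
[5] required=max(L[5]=4,C[4]=5)=5 vs D=5 ok
[6] required=max(L[6]=3,C[5]=9)=9 vs D=9 ok
[7] required=max(L[7]=3,C[6]=9)=9 vs D=9 ok
[8] required=max(L[8]=4,C[7]=3)=4 vs D=4 ok
[9] required=C[8]=5=5 vs D=5 ok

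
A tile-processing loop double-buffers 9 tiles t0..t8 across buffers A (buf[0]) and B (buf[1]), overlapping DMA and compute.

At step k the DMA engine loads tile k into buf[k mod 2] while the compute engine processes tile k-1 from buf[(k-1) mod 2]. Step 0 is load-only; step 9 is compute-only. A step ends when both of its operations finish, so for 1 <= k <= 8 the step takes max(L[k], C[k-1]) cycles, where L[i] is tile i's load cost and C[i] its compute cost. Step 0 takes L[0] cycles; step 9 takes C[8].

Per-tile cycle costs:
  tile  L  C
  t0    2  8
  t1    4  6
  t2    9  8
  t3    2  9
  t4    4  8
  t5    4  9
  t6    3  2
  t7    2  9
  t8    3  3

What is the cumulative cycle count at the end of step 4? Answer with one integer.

end_cycle[4] = 36

step 0: L[0]=2 → dur=2, Σ=2 | A=load:t0 B=idle [load-only]
step 1: L[1]=4 C[0]=8 → dur=8, Σ=10 | A=compute:t0 B=load:t1 [compute-bound]
step 2: L[2]=9 C[1]=6 → dur=9, Σ=19 | A=load:t2 B=compute:t1 [load-bound]
step 3: L[3]=2 C[2]=8 → dur=8, Σ=27 | A=compute:t2 B=load:t3 [compute-bound]
step 4: L[4]=4 C[3]=9 → dur=9, Σ=36 | A=load:t4 B=compute:t3 [compute-bound]
step 5: L[5]=4 C[4]=8 → dur=8, Σ=44 | A=compute:t4 B=load:t5 [compute-bound]
step 6: L[6]=3 C[5]=9 → dur=9, Σ=53 | A=load:t6 B=compute:t5 [compute-bound]
step 7: L[7]=2 C[6]=2 → dur=2, Σ=55 | A=compute:t6 B=load:t7 [tied]
step 8: L[8]=3 C[7]=9 → dur=9, Σ=64 | A=load:t8 B=compute:t7 [compute-bound]
step 9: C[8]=3 → dur=3, Σ=67 | A=compute:t8 B=idle [compute-only]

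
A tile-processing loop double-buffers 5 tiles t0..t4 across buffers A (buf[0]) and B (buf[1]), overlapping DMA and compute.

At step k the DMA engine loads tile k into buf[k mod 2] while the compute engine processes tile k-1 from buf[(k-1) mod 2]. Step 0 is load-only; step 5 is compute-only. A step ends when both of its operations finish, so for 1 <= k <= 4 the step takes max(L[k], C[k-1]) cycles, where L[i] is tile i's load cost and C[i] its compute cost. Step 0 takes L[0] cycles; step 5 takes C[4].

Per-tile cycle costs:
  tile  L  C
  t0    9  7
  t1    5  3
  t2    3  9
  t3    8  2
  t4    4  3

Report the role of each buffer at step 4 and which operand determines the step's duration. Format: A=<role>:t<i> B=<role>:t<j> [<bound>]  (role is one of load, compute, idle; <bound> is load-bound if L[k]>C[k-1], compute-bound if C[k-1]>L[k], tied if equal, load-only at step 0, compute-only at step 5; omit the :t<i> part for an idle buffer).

[0] DMA t0→A (9c) ∥ CU idle ⇒ 9c, clock 9
[1] DMA t1→B (5c) ∥ CU A:t0 (7c) ⇒ 7c, clock 16
[2] DMA t2→A (3c) ∥ CU B:t1 (3c) ⇒ 3c, clock 19
[3] DMA t3→B (8c) ∥ CU A:t2 (9c) ⇒ 9c, clock 28
[4] DMA t4→A (4c) ∥ CU B:t3 (2c) ⇒ 4c, clock 32
[5] DMA idle ∥ CU A:t4 (3c) ⇒ 3c, clock 35

step 4: A=load:t4 B=compute:t3 [load-bound]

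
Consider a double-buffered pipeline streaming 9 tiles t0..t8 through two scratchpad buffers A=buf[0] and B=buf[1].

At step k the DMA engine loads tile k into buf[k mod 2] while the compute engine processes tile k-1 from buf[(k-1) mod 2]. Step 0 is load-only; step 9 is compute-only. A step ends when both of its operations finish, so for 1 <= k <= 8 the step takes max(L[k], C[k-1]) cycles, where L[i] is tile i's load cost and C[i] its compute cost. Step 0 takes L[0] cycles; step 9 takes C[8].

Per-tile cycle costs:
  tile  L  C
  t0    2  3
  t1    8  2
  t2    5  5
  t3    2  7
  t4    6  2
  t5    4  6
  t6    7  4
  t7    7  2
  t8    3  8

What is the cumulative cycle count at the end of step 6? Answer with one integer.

end_cycle[6] = 38

step 0: L[0]=2 → dur=2, Σ=2 | A=load:t0 B=idle [load-only]
step 1: L[1]=8 C[0]=3 → dur=8, Σ=10 | A=compute:t0 B=load:t1 [load-bound]
step 2: L[2]=5 C[1]=2 → dur=5, Σ=15 | A=load:t2 B=compute:t1 [load-bound]
step 3: L[3]=2 C[2]=5 → dur=5, Σ=20 | A=compute:t2 B=load:t3 [compute-bound]
step 4: L[4]=6 C[3]=7 → dur=7, Σ=27 | A=load:t4 B=compute:t3 [compute-bound]
step 5: L[5]=4 C[4]=2 → dur=4, Σ=31 | A=compute:t4 B=load:t5 [load-bound]
step 6: L[6]=7 C[5]=6 → dur=7, Σ=38 | A=load:t6 B=compute:t5 [load-bound]
step 7: L[7]=7 C[6]=4 → dur=7, Σ=45 | A=compute:t6 B=load:t7 [load-bound]
step 8: L[8]=3 C[7]=2 → dur=3, Σ=48 | A=load:t8 B=compute:t7 [load-bound]
step 9: C[8]=8 → dur=8, Σ=56 | A=compute:t8 B=idle [compute-only]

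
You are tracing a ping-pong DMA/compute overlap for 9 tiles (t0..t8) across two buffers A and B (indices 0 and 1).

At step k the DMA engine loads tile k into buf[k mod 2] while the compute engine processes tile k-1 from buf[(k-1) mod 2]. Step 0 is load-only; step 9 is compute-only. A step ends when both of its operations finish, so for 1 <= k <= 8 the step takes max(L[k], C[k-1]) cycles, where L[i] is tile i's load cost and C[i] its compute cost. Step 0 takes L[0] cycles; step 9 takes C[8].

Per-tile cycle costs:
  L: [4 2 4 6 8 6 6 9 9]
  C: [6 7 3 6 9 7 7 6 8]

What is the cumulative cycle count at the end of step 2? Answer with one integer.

end_cycle[2] = 17

k=0 load=t0/4c comp=- wait=4 total=4
k=1 load=t1/2c comp=t0/6c wait=6 total=10
k=2 load=t2/4c comp=t1/7c wait=7 total=17
k=3 load=t3/6c comp=t2/3c wait=6 total=23
k=4 load=t4/8c comp=t3/6c wait=8 total=31
k=5 load=t5/6c comp=t4/9c wait=9 total=40
k=6 load=t6/6c comp=t5/7c wait=7 total=47
k=7 load=t7/9c comp=t6/7c wait=9 total=56
k=8 load=t8/9c comp=t7/6c wait=9 total=65
k=9 load=- comp=t8/8c wait=8 total=73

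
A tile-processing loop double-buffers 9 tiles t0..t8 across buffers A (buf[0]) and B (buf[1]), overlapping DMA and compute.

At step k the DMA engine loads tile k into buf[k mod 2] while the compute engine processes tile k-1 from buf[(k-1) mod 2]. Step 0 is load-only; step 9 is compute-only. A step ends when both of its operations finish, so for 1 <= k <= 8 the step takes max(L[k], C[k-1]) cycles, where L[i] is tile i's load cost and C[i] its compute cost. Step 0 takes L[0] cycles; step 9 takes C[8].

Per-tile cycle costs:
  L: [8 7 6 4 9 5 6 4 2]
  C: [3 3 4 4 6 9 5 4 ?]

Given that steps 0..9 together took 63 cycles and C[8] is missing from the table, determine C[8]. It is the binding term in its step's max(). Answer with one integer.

C[8] = 5

step 0 → dur = L[0]=8 = 8
step 1 → dur = max(L[1]=7, C[0]=3) = 7
step 2 → dur = max(L[2]=6, C[1]=3) = 6
step 3 → dur = max(L[3]=4, C[2]=4) = 4
step 4 → dur = max(L[4]=9, C[3]=4) = 9
step 5 → dur = max(L[5]=5, C[4]=6) = 6
step 6 → dur = max(L[6]=6, C[5]=9) = 9
step 7 → dur = max(L[7]=4, C[6]=5) = 5
step 8 → dur = max(L[8]=2, C[7]=4) = 4
step 9 → dur = C[8]=? = C[8]  (unknown; binding)
sum of known step durations = 58
dur[9] = total - known = 63 - 58 = 5
C[8] is the binding max in step 9, so C[8] = dur[9] = 5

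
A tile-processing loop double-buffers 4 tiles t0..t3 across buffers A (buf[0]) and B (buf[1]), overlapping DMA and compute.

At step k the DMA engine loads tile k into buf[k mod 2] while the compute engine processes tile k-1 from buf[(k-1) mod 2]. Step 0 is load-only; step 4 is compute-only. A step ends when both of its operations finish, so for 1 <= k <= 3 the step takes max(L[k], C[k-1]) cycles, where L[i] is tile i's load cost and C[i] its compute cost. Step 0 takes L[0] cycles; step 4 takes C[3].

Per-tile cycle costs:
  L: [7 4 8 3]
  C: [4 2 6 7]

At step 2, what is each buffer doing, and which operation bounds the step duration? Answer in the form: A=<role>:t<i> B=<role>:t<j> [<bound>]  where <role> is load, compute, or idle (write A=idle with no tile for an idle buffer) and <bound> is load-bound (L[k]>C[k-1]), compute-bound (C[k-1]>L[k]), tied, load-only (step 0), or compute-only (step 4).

step 2: A=load:t2 B=compute:t1 [load-bound]

k=0 load=t0/7c comp=- wait=7 total=7
k=1 load=t1/4c comp=t0/4c wait=4 total=11
k=2 load=t2/8c comp=t1/2c wait=8 total=19
k=3 load=t3/3c comp=t2/6c wait=6 total=25
k=4 load=- comp=t3/7c wait=7 total=32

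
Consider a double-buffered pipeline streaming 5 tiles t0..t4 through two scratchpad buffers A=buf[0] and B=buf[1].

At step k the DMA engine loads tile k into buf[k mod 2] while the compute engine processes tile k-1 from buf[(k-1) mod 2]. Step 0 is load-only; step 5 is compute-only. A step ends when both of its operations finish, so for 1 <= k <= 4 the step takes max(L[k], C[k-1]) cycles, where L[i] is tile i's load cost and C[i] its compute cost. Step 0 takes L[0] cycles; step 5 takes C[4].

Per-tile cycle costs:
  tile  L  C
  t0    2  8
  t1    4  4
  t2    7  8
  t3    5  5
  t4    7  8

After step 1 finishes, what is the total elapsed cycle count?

k=0 load=t0/2c comp=- wait=2 total=2
k=1 load=t1/4c comp=t0/8c wait=8 total=10
k=2 load=t2/7c comp=t1/4c wait=7 total=17
k=3 load=t3/5c comp=t2/8c wait=8 total=25
k=4 load=t4/7c comp=t3/5c wait=7 total=32
k=5 load=- comp=t4/8c wait=8 total=40

end_cycle[1] = 10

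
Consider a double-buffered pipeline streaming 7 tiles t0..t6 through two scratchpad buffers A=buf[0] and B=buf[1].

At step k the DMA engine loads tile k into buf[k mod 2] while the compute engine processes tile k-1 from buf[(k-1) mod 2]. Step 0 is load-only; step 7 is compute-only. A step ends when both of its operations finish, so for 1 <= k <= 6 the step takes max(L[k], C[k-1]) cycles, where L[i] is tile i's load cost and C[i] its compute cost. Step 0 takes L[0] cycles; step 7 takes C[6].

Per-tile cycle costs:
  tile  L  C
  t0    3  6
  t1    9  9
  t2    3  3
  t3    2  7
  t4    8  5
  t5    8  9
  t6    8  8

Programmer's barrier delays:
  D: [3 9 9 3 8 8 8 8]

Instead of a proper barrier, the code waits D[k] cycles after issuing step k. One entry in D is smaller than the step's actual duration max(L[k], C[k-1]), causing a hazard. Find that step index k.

k=0 barrier L[0]=3→3c, D[0]=3 ok
k=1 barrier max(L[1]=9,C[0]=6)→9c, D[1]=9 ok
k=2 barrier max(L[2]=3,C[1]=9)→9c, D[2]=9 ok
k=3 barrier max(L[3]=2,C[2]=3)→3c, D[3]=3 ok
k=4 barrier max(L[4]=8,C[3]=7)→8c, D[4]=8 ok
k=5 barrier max(L[5]=8,C[4]=5)→8c, D[5]=8 ok
k=6 barrier max(L[6]=8,C[5]=9)→9c, D[6]=8 SHORT
k=7 barrier C[6]=8→8c, D[7]=8 ok

hazard at step 6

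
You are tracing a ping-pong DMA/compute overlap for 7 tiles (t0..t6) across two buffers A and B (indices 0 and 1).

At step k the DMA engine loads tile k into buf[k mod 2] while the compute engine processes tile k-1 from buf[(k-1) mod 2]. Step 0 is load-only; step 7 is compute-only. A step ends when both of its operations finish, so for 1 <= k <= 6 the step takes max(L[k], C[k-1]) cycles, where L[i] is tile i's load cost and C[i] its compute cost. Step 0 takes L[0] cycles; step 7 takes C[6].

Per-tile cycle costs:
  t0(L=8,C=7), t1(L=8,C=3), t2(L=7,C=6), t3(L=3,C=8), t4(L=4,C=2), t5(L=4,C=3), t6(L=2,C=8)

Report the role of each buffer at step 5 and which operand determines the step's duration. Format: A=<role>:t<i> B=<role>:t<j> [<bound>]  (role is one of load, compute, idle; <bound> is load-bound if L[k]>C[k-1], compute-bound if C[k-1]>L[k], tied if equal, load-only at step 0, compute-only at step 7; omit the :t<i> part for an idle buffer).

  0. 8=8c; end=8; A:t0 B:-
  1. max(8,7)=8c; end=16; A:t0 B:t1
  2. max(7,3)=7c; end=23; A:t2 B:t1
  3. max(3,6)=6c; end=29; A:t2 B:t3
  4. max(4,8)=8c; end=37; A:t4 B:t3
  5. max(4,2)=4c; end=41; A:t4 B:t5
  6. max(2,3)=3c; end=44; A:t6 B:t5
  7. 8=8c; end=52; A:t6 B:t5

step 5: A=compute:t4 B=load:t5 [load-bound]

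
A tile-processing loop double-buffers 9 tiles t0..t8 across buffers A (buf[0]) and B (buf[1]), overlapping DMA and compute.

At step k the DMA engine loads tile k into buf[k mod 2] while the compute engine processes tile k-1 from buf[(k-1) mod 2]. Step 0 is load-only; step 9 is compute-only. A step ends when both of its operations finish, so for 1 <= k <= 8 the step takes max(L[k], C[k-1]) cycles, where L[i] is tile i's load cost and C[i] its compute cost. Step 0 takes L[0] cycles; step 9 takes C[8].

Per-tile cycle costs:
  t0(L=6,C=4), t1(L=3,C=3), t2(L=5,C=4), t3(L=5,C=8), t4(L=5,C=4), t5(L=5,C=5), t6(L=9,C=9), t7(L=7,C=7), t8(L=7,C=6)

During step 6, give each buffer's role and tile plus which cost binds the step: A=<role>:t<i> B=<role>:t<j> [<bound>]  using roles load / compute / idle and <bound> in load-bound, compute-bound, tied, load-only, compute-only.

  0. 6=6c; end=6; A:t0 B:-
  1. max(3,4)=4c; end=10; A:t0 B:t1
  2. max(5,3)=5c; end=15; A:t2 B:t1
  3. max(5,4)=5c; end=20; A:t2 B:t3
  4. max(5,8)=8c; end=28; A:t4 B:t3
  5. max(5,4)=5c; end=33; A:t4 B:t5
  6. max(9,5)=9c; end=42; A:t6 B:t5
  7. max(7,9)=9c; end=51; A:t6 B:t7
  8. max(7,7)=7c; end=58; A:t8 B:t7
  9. 6=6c; end=64; A:t8 B:t7

step 6: A=load:t6 B=compute:t5 [load-bound]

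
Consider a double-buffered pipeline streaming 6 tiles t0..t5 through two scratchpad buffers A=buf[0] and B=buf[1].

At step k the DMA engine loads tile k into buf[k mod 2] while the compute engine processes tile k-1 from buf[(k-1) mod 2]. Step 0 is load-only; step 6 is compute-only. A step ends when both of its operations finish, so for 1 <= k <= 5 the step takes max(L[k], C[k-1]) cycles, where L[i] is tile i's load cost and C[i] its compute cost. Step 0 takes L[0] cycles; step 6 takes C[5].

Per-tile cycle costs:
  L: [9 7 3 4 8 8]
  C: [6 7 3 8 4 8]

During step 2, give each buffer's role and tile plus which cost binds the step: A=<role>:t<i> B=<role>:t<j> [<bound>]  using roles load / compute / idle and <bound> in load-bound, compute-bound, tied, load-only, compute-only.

[0] DMA t0→A (9c) ∥ CU idle ⇒ 9c, clock 9
[1] DMA t1→B (7c) ∥ CU A:t0 (6c) ⇒ 7c, clock 16
[2] DMA t2→A (3c) ∥ CU B:t1 (7c) ⇒ 7c, clock 23
[3] DMA t3→B (4c) ∥ CU A:t2 (3c) ⇒ 4c, clock 27
[4] DMA t4→A (8c) ∥ CU B:t3 (8c) ⇒ 8c, clock 35
[5] DMA t5→B (8c) ∥ CU A:t4 (4c) ⇒ 8c, clock 43
[6] DMA idle ∥ CU B:t5 (8c) ⇒ 8c, clock 51

step 2: A=load:t2 B=compute:t1 [compute-bound]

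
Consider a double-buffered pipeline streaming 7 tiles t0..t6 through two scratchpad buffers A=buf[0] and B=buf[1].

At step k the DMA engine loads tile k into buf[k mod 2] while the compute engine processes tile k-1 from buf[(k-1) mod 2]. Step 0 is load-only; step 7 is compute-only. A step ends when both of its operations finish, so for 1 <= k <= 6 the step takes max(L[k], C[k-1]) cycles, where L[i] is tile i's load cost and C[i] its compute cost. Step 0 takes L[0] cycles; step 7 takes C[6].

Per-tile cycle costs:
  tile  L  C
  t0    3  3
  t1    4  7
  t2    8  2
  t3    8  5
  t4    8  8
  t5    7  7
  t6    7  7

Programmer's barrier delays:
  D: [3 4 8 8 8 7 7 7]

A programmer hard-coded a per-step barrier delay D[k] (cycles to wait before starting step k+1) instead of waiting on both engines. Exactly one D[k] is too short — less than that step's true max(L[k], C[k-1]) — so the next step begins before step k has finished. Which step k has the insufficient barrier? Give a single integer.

hazard at step 5

step 0: need L[0]=3 = 3; D[0]=3 ok
step 1: need max(L[1]=4,C[0]=3) = 4; D[1]=4 ok
step 2: need max(L[2]=8,C[1]=7) = 8; D[2]=8 ok
step 3: need max(L[3]=8,C[2]=2) = 8; D[3]=8 ok
step 4: need max(L[4]=8,C[3]=5) = 8; D[4]=8 ok
step 5: need max(L[5]=7,C[4]=8) = 8; D[5]=7 SHORT
step 6: need max(L[6]=7,C[5]=7) = 7; D[6]=7 ok
step 7: need C[6]=7 = 7; D[7]=7 ok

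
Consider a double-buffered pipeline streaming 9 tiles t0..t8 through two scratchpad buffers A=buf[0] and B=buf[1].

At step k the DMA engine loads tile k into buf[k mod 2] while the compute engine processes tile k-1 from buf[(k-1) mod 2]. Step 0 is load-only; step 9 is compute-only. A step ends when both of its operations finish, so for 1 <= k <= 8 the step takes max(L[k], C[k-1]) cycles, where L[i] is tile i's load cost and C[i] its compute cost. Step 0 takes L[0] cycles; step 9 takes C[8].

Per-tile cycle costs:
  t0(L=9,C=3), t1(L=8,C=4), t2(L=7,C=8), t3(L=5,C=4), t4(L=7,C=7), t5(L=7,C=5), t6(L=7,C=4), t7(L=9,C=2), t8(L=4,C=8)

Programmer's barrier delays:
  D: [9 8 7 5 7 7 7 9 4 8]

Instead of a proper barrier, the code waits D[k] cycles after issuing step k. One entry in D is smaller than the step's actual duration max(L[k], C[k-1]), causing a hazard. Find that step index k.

k=0 barrier L[0]=9→9c, D[0]=9 ok
k=1 barrier max(L[1]=8,C[0]=3)→8c, D[1]=8 ok
k=2 barrier max(L[2]=7,C[1]=4)→7c, D[2]=7 ok
k=3 barrier max(L[3]=5,C[2]=8)→8c, D[3]=5 SHORT
k=4 barrier max(L[4]=7,C[3]=4)→7c, D[4]=7 ok
k=5 barrier max(L[5]=7,C[4]=7)→7c, D[5]=7 ok
k=6 barrier max(L[6]=7,C[5]=5)→7c, D[6]=7 ok
k=7 barrier max(L[7]=9,C[6]=4)→9c, D[7]=9 ok
k=8 barrier max(L[8]=4,C[7]=2)→4c, D[8]=4 ok
k=9 barrier C[8]=8→8c, D[9]=8 ok

hazard at step 3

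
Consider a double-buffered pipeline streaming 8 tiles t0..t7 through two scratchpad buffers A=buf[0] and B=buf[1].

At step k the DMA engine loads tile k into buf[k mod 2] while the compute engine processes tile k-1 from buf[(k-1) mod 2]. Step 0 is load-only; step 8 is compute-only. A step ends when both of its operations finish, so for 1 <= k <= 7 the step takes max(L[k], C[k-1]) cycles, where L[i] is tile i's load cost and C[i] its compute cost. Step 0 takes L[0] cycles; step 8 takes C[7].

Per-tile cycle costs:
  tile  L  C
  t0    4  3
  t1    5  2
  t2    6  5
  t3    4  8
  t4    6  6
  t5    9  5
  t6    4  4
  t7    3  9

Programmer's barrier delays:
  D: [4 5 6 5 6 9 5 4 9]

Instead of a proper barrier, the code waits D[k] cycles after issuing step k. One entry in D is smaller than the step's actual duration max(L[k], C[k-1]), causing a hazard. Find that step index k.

step 0: need L[0]=4 = 4; D[0]=4 ok
step 1: need max(L[1]=5,C[0]=3) = 5; D[1]=5 ok
step 2: need max(L[2]=6,C[1]=2) = 6; D[2]=6 ok
step 3: need max(L[3]=4,C[2]=5) = 5; D[3]=5 ok
step 4: need max(L[4]=6,C[3]=8) = 8; D[4]=6 SHORT
step 5: need max(L[5]=9,C[4]=6) = 9; D[5]=9 ok
step 6: need max(L[6]=4,C[5]=5) = 5; D[6]=5 ok
step 7: need max(L[7]=3,C[6]=4) = 4; D[7]=4 ok
step 8: need C[7]=9 = 9; D[8]=9 ok

hazard at step 4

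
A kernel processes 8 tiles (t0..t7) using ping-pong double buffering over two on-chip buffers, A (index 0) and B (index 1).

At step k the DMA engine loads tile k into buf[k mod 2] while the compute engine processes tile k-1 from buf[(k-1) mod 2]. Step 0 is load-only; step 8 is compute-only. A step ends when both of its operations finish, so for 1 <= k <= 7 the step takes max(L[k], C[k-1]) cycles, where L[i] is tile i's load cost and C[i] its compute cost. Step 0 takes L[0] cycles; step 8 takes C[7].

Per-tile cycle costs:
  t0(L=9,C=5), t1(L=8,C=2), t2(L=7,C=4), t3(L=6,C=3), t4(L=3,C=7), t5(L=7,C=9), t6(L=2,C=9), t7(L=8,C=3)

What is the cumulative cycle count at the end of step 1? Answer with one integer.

[0] DMA t0→A (9c) ∥ CU idle ⇒ 9c, clock 9
[1] DMA t1→B (8c) ∥ CU A:t0 (5c) ⇒ 8c, clock 17
[2] DMA t2→A (7c) ∥ CU B:t1 (2c) ⇒ 7c, clock 24
[3] DMA t3→B (6c) ∥ CU A:t2 (4c) ⇒ 6c, clock 30
[4] DMA t4→A (3c) ∥ CU B:t3 (3c) ⇒ 3c, clock 33
[5] DMA t5→B (7c) ∥ CU A:t4 (7c) ⇒ 7c, clock 40
[6] DMA t6→A (2c) ∥ CU B:t5 (9c) ⇒ 9c, clock 49
[7] DMA t7→B (8c) ∥ CU A:t6 (9c) ⇒ 9c, clock 58
[8] DMA idle ∥ CU B:t7 (3c) ⇒ 3c, clock 61

end_cycle[1] = 17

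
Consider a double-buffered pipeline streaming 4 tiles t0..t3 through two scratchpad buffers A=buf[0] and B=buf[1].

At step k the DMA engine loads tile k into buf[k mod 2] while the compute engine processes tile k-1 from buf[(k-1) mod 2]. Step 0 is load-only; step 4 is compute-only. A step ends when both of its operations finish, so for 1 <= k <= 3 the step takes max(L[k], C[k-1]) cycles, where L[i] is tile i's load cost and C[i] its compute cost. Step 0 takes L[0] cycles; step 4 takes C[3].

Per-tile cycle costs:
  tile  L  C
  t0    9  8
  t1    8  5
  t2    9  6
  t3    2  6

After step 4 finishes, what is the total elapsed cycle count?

k=0 load=t0/9c comp=- wait=9 total=9
k=1 load=t1/8c comp=t0/8c wait=8 total=17
k=2 load=t2/9c comp=t1/5c wait=9 total=26
k=3 load=t3/2c comp=t2/6c wait=6 total=32
k=4 load=- comp=t3/6c wait=6 total=38

end_cycle[4] = 38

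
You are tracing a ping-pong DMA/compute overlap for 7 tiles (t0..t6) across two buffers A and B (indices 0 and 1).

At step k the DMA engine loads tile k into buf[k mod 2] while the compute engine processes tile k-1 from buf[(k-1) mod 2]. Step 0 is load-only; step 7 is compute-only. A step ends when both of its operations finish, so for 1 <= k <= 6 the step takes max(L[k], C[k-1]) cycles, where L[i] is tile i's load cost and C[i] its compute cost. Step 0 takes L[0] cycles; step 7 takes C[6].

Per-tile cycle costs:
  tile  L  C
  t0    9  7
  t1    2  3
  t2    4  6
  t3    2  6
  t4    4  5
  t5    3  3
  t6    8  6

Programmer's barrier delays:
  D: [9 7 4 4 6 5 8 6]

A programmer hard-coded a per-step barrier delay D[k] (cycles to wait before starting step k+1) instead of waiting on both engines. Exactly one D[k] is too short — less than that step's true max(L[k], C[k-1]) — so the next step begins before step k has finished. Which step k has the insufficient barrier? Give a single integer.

step 0: need L[0]=9 = 9; D[0]=9 ok
step 1: need max(L[1]=2,C[0]=7) = 7; D[1]=7 ok
step 2: need max(L[2]=4,C[1]=3) = 4; D[2]=4 ok
step 3: need max(L[3]=2,C[2]=6) = 6; D[3]=4 SHORT
step 4: need max(L[4]=4,C[3]=6) = 6; D[4]=6 ok
step 5: need max(L[5]=3,C[4]=5) = 5; D[5]=5 ok
step 6: need max(L[6]=8,C[5]=3) = 8; D[6]=8 ok
step 7: need C[6]=6 = 6; D[7]=6 ok

hazard at step 3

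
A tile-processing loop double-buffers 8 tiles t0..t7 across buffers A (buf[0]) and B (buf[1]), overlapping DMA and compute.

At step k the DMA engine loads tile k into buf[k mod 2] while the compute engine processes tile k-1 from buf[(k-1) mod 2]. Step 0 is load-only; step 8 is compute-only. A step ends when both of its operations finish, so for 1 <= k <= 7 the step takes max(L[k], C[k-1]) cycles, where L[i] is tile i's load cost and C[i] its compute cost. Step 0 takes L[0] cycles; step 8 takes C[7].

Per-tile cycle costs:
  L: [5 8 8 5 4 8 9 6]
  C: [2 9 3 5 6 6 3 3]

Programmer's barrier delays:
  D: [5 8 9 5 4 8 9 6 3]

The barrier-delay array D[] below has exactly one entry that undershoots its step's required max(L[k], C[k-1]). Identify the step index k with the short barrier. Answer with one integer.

k=0 barrier L[0]=5→5c, D[0]=5 ok
k=1 barrier max(L[1]=8,C[0]=2)→8c, D[1]=8 ok
k=2 barrier max(L[2]=8,C[1]=9)→9c, D[2]=9 ok
k=3 barrier max(L[3]=5,C[2]=3)→5c, D[3]=5 ok
k=4 barrier max(L[4]=4,C[3]=5)→5c, D[4]=4 SHORT
k=5 barrier max(L[5]=8,C[4]=6)→8c, D[5]=8 ok
k=6 barrier max(L[6]=9,C[5]=6)→9c, D[6]=9 ok
k=7 barrier max(L[7]=6,C[6]=3)→6c, D[7]=6 ok
k=8 barrier C[7]=3→3c, D[8]=3 ok

hazard at step 4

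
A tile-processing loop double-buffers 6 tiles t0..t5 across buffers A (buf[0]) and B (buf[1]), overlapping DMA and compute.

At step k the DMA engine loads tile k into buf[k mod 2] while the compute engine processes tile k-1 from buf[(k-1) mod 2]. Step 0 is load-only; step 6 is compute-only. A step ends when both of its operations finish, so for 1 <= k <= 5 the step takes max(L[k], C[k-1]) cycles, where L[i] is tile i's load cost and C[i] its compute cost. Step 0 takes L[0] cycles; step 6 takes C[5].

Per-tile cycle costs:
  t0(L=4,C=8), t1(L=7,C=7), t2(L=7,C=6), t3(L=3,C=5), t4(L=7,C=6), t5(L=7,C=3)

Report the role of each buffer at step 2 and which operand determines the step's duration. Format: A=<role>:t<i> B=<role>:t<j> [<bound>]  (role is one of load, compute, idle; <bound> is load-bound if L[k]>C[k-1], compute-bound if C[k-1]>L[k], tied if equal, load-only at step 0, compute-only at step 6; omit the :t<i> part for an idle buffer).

step 0: L[0]=4 → dur=4, Σ=4 | A=load:t0 B=idle [load-only]
step 1: L[1]=7 C[0]=8 → dur=8, Σ=12 | A=compute:t0 B=load:t1 [compute-bound]
step 2: L[2]=7 C[1]=7 → dur=7, Σ=19 | A=load:t2 B=compute:t1 [tied]
step 3: L[3]=3 C[2]=6 → dur=6, Σ=25 | A=compute:t2 B=load:t3 [compute-bound]
step 4: L[4]=7 C[3]=5 → dur=7, Σ=32 | A=load:t4 B=compute:t3 [load-bound]
step 5: L[5]=7 C[4]=6 → dur=7, Σ=39 | A=compute:t4 B=load:t5 [load-bound]
step 6: C[5]=3 → dur=3, Σ=42 | A=idle B=compute:t5 [compute-only]

step 2: A=load:t2 B=compute:t1 [tied]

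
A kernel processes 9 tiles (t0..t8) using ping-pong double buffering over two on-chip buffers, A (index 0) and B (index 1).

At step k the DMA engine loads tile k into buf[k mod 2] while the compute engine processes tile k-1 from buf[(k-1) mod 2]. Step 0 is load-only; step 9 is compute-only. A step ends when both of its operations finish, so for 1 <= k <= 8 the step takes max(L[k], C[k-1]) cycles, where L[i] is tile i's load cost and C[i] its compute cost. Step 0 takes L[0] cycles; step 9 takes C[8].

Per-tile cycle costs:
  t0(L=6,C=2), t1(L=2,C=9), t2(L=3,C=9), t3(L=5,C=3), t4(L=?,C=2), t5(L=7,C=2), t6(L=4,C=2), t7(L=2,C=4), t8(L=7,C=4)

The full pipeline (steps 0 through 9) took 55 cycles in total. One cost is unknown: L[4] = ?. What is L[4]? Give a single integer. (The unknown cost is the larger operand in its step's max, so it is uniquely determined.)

step 0: dur = L[0]=6 = 6
step 1: dur = max(L[1]=2, C[0]=2) = 2
step 2: dur = max(L[2]=3, C[1]=9) = 9
step 3: dur = max(L[3]=5, C[2]=9) = 9
step 4: dur = max(L[4]=?, C[3]=3) = L[4]  (unknown; binding)
step 5: dur = max(L[5]=7, C[4]=2) = 7
step 6: dur = max(L[6]=4, C[5]=2) = 4
step 7: dur = max(L[7]=2, C[6]=2) = 2
step 8: dur = max(L[8]=7, C[7]=4) = 7
step 9: dur = C[8]=4 = 4
sum of known step durations = 50
dur[4] = total - known = 55 - 50 = 5
L[4] is the binding max in step 4, so L[4] = dur[4] = 5

L[4] = 5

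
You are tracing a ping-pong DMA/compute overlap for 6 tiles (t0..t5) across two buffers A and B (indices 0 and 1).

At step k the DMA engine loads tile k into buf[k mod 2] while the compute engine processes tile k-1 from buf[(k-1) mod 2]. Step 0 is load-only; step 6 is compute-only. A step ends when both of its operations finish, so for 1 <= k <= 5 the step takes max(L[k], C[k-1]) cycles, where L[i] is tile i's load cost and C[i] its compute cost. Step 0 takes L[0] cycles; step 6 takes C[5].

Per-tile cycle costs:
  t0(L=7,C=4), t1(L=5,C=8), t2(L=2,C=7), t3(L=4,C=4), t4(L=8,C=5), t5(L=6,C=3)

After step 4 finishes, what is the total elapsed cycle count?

end_cycle[4] = 35

k=0 load=t0/7c comp=- wait=7 total=7
k=1 load=t1/5c comp=t0/4c wait=5 total=12
k=2 load=t2/2c comp=t1/8c wait=8 total=20
k=3 load=t3/4c comp=t2/7c wait=7 total=27
k=4 load=t4/8c comp=t3/4c wait=8 total=35
k=5 load=t5/6c comp=t4/5c wait=6 total=41
k=6 load=- comp=t5/3c wait=3 total=44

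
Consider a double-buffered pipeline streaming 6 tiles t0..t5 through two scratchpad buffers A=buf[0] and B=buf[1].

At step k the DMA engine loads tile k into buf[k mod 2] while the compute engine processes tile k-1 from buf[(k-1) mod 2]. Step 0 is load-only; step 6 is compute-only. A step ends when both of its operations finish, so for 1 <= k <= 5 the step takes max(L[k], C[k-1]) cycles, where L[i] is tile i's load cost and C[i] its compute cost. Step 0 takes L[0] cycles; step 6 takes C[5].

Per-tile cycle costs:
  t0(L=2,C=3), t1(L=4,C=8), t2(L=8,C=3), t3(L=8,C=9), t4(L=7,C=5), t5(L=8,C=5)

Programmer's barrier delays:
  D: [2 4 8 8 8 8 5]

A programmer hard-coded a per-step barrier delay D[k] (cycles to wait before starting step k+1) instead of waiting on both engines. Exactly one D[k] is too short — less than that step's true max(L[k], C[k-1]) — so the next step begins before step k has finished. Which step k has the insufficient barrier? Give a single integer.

step 0: need L[0]=2 = 2; D[0]=2 ok
step 1: need max(L[1]=4,C[0]=3) = 4; D[1]=4 ok
step 2: need max(L[2]=8,C[1]=8) = 8; D[2]=8 ok
step 3: need max(L[3]=8,C[2]=3) = 8; D[3]=8 ok
step 4: need max(L[4]=7,C[3]=9) = 9; D[4]=8 SHORT
step 5: need max(L[5]=8,C[4]=5) = 8; D[5]=8 ok
step 6: need C[5]=5 = 5; D[6]=5 ok

hazard at step 4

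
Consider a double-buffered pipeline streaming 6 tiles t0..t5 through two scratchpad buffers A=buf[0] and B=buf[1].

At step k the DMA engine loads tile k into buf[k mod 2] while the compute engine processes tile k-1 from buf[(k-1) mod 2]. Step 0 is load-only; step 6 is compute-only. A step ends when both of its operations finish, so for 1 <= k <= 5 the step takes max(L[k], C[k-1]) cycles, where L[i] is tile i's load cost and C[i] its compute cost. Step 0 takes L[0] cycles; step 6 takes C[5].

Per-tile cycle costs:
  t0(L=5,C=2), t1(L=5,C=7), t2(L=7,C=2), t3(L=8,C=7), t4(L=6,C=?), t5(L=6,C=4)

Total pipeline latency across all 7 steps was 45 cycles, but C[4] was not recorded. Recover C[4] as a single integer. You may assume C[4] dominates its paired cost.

step 0 | dur = L[0]=5 = 5
step 1 | dur = max(L[1]=5, C[0]=2) = 5
step 2 | dur = max(L[2]=7, C[1]=7) = 7
step 3 | dur = max(L[3]=8, C[2]=2) = 8
step 4 | dur = max(L[4]=6, C[3]=7) = 7
step 5 | dur = max(L[5]=6, C[4]=?) = C[4]  (unknown; binding)
step 6 | dur = C[5]=4 = 4
sum of known step durations = 36
dur[5] = total - known = 45 - 36 = 9
C[4] is the binding max in step 5, so C[4] = dur[5] = 9

C[4] = 9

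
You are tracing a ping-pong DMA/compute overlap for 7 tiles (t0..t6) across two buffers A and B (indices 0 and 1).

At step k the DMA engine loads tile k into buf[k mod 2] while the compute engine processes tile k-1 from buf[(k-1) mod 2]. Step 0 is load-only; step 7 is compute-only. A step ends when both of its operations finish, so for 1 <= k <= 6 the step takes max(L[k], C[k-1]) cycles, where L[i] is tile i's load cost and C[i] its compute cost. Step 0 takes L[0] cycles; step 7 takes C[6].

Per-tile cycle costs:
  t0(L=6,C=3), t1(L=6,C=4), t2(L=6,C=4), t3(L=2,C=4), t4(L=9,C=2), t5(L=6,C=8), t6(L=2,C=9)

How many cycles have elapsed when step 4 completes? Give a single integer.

step 0: L[0]=6 → dur=6, Σ=6 | A=load:t0 B=idle [load-only]
step 1: L[1]=6 C[0]=3 → dur=6, Σ=12 | A=compute:t0 B=load:t1 [load-bound]
step 2: L[2]=6 C[1]=4 → dur=6, Σ=18 | A=load:t2 B=compute:t1 [load-bound]
step 3: L[3]=2 C[2]=4 → dur=4, Σ=22 | A=compute:t2 B=load:t3 [compute-bound]
step 4: L[4]=9 C[3]=4 → dur=9, Σ=31 | A=load:t4 B=compute:t3 [load-bound]
step 5: L[5]=6 C[4]=2 → dur=6, Σ=37 | A=compute:t4 B=load:t5 [load-bound]
step 6: L[6]=2 C[5]=8 → dur=8, Σ=45 | A=load:t6 B=compute:t5 [compute-bound]
step 7: C[6]=9 → dur=9, Σ=54 | A=compute:t6 B=idle [compute-only]

end_cycle[4] = 31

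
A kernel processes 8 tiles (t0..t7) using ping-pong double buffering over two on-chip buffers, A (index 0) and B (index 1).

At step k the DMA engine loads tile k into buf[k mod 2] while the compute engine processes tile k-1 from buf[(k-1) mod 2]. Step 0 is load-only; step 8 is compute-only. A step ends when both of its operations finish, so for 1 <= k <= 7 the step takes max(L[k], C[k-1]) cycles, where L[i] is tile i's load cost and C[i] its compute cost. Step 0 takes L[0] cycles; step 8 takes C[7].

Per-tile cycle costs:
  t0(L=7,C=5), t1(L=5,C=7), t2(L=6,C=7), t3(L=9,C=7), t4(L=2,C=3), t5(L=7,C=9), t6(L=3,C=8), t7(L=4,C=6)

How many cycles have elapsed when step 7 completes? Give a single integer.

end_cycle[7] = 59

  0. 7=7c; end=7; A:t0 B:-
  1. max(5,5)=5c; end=12; A:t0 B:t1
  2. max(6,7)=7c; end=19; A:t2 B:t1
  3. max(9,7)=9c; end=28; A:t2 B:t3
  4. max(2,7)=7c; end=35; A:t4 B:t3
  5. max(7,3)=7c; end=42; A:t4 B:t5
  6. max(3,9)=9c; end=51; A:t6 B:t5
  7. max(4,8)=8c; end=59; A:t6 B:t7
  8. 6=6c; end=65; A:t6 B:t7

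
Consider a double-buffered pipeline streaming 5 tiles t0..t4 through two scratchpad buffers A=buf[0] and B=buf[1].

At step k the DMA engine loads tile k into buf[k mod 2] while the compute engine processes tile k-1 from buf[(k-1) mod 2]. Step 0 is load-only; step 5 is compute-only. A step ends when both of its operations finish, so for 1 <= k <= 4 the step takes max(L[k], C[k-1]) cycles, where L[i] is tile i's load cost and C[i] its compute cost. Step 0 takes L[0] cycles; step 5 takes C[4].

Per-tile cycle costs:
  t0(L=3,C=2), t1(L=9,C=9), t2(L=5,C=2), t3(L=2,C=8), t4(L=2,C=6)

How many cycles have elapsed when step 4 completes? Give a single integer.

  0. 3=3c; end=3; A:t0 B:-
  1. max(9,2)=9c; end=12; A:t0 B:t1
  2. max(5,9)=9c; end=21; A:t2 B:t1
  3. max(2,2)=2c; end=23; A:t2 B:t3
  4. max(2,8)=8c; end=31; A:t4 B:t3
  5. 6=6c; end=37; A:t4 B:t3

end_cycle[4] = 31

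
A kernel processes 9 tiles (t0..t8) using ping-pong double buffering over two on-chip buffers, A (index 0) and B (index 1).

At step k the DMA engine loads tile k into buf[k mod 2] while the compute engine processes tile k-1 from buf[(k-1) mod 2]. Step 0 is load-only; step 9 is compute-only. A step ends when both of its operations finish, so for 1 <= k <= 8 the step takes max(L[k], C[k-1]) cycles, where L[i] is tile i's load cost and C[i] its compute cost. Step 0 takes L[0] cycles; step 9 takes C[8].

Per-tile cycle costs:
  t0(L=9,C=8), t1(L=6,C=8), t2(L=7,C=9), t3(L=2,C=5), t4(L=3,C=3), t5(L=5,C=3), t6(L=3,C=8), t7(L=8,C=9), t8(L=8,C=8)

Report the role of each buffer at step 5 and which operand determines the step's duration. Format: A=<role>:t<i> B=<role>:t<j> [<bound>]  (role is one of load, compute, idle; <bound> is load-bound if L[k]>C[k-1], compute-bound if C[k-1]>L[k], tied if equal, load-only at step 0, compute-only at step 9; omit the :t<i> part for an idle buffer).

  0. 9=9c; end=9; A:t0 B:-
  1. max(6,8)=8c; end=17; A:t0 B:t1
  2. max(7,8)=8c; end=25; A:t2 B:t1
  3. max(2,9)=9c; end=34; A:t2 B:t3
  4. max(3,5)=5c; end=39; A:t4 B:t3
  5. max(5,3)=5c; end=44; A:t4 B:t5
  6. max(3,3)=3c; end=47; A:t6 B:t5
  7. max(8,8)=8c; end=55; A:t6 B:t7
  8. max(8,9)=9c; end=64; A:t8 B:t7
  9. 8=8c; end=72; A:t8 B:t7

step 5: A=compute:t4 B=load:t5 [load-bound]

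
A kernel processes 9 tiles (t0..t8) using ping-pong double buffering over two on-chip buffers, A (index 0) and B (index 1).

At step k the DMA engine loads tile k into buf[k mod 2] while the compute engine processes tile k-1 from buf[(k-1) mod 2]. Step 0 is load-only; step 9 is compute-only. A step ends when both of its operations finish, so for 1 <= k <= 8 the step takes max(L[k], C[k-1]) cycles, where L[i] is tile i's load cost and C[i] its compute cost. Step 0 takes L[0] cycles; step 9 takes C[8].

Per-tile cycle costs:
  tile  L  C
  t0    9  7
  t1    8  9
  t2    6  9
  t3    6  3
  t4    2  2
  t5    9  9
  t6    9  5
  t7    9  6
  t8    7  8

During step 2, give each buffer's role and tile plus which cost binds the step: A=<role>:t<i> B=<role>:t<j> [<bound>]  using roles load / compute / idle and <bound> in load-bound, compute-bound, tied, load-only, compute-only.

  0. 9=9c; end=9; A:t0 B:-
  1. max(8,7)=8c; end=17; A:t0 B:t1
  2. max(6,9)=9c; end=26; A:t2 B:t1
  3. max(6,9)=9c; end=35; A:t2 B:t3
  4. max(2,3)=3c; end=38; A:t4 B:t3
  5. max(9,2)=9c; end=47; A:t4 B:t5
  6. max(9,9)=9c; end=56; A:t6 B:t5
  7. max(9,5)=9c; end=65; A:t6 B:t7
  8. max(7,6)=7c; end=72; A:t8 B:t7
  9. 8=8c; end=80; A:t8 B:t7

step 2: A=load:t2 B=compute:t1 [compute-bound]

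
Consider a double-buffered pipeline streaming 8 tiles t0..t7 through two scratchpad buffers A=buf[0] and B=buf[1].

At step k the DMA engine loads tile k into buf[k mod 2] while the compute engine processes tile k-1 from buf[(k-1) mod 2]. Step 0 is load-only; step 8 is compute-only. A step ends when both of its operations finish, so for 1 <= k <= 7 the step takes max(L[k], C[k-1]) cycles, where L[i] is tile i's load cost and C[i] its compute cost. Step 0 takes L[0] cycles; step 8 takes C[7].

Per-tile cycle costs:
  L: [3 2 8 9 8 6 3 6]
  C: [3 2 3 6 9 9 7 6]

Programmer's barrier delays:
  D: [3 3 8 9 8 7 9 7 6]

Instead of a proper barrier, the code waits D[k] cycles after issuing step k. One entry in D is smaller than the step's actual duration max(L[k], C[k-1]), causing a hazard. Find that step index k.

[0] required=L[0]=3=3 vs D=3 ok
[1] required=max(L[1]=2,C[0]=3)=3 vs D=3 ok
[2] required=max(L[2]=8,C[1]=2)=8 vs D=8 ok
[3] required=max(L[3]=9,C[2]=3)=9 vs D=9 ok
[4] required=max(L[4]=8,C[3]=6)=8 vs D=8 ok
[5] required=max(L[5]=6,C[4]=9)=9 vs D=7 SHORT
[6] required=max(L[6]=3,C[5]=9)=9 vs D=9 ok
[7] required=max(L[7]=6,C[6]=7)=7 vs D=7 ok
[8] required=C[7]=6=6 vs D=6 ok

hazard at step 5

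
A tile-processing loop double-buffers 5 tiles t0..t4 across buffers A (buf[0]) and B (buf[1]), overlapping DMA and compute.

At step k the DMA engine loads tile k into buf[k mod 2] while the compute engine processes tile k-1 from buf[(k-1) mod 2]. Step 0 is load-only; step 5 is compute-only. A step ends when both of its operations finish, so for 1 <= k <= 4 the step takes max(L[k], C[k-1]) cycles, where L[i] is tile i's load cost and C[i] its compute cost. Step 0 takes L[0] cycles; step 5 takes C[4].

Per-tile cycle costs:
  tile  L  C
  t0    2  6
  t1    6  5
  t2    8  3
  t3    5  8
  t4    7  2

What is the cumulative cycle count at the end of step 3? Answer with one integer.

end_cycle[3] = 21

step 0: L[0]=2 → dur=2, Σ=2 | A=load:t0 B=idle [load-only]
step 1: L[1]=6 C[0]=6 → dur=6, Σ=8 | A=compute:t0 B=load:t1 [tied]
step 2: L[2]=8 C[1]=5 → dur=8, Σ=16 | A=load:t2 B=compute:t1 [load-bound]
step 3: L[3]=5 C[2]=3 → dur=5, Σ=21 | A=compute:t2 B=load:t3 [load-bound]
step 4: L[4]=7 C[3]=8 → dur=8, Σ=29 | A=load:t4 B=compute:t3 [compute-bound]
step 5: C[4]=2 → dur=2, Σ=31 | A=compute:t4 B=idle [compute-only]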